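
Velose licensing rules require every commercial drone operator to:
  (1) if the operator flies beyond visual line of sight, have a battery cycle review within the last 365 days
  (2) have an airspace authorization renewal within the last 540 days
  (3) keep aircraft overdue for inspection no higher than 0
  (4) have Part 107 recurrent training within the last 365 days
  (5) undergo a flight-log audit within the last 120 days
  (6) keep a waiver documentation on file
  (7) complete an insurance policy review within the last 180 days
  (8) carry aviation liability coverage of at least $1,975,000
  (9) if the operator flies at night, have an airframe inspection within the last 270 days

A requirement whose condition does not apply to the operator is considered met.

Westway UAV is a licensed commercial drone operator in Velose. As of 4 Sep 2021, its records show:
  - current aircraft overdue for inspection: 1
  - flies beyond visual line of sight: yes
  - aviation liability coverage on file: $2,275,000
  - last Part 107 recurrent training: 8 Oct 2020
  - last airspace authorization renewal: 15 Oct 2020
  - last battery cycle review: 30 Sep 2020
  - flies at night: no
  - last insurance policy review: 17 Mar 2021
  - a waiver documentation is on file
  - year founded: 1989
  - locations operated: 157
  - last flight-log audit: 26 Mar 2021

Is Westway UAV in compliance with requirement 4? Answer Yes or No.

4. Part 107 recurrent training 331 days ago vs limit 365 → met

Yes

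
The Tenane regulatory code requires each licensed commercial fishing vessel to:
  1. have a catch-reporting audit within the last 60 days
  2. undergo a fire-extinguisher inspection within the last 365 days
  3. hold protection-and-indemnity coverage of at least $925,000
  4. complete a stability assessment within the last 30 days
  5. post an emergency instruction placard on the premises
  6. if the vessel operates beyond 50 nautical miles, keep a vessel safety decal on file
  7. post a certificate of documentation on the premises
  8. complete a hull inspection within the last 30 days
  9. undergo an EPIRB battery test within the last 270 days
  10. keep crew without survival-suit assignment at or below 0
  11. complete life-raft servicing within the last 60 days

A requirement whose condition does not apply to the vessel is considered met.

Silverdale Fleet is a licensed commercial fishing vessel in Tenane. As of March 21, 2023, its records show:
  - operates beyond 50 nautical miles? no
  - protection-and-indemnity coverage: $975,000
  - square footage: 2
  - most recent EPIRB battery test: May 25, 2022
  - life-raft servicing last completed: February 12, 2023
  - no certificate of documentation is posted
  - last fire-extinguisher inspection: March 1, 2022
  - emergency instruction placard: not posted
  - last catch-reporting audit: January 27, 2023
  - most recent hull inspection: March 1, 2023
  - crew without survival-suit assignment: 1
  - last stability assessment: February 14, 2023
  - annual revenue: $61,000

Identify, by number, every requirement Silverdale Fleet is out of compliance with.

2, 4, 5, 7, 9, 10

1. catch-reporting audit 53 days ago vs limit 60 → met
2. fire-extinguisher inspection 385 days ago vs limit 365 → not met
3. protection-and-indemnity coverage $975,000 ≥ $925,000 → met
4. stability assessment 35 days ago vs limit 30 → not met
5. emergency instruction placard absent → not met
6. condition 'operates beyond 50 nautical miles' does not hold → requirement n/a → met
7. certificate of documentation absent → not met
8. hull inspection 20 days ago vs limit 30 → met
9. EPIRB battery test 300 days ago vs limit 270 → not met
10. crew without survival-suit assignment 1 > 0 → not met
11. life-raft servicing 37 days ago vs limit 60 → met
Not met: 2, 4, 5, 7, 9, 10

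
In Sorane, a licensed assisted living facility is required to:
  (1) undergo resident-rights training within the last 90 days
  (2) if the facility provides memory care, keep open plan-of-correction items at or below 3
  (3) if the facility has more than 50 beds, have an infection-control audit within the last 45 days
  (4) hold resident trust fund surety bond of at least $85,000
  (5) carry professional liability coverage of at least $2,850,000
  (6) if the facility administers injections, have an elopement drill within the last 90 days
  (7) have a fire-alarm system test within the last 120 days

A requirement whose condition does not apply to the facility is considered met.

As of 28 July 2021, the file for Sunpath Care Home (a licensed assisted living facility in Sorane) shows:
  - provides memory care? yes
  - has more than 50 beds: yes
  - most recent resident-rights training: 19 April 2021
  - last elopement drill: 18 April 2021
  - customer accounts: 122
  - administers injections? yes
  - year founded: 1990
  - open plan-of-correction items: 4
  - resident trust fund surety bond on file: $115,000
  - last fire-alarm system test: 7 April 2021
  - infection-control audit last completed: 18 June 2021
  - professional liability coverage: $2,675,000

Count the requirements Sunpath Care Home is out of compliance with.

4

1. resident-rights training 100 days ago vs limit 90 → not met
2. condition 'provides memory care' holds; open plan-of-correction items 4 > 3 → not met
3. condition 'has more than 50 beds' holds; infection-control audit 40 days ago vs limit 45 → met
4. resident trust fund surety bond $115,000 ≥ $85,000 → met
5. professional liability coverage $2,675,000 < $2,850,000 → not met
6. condition 'administers injections' holds; elopement drill 101 days ago vs limit 90 → not met
7. fire-alarm system test 112 days ago vs limit 120 → met
Not met: 4 of 7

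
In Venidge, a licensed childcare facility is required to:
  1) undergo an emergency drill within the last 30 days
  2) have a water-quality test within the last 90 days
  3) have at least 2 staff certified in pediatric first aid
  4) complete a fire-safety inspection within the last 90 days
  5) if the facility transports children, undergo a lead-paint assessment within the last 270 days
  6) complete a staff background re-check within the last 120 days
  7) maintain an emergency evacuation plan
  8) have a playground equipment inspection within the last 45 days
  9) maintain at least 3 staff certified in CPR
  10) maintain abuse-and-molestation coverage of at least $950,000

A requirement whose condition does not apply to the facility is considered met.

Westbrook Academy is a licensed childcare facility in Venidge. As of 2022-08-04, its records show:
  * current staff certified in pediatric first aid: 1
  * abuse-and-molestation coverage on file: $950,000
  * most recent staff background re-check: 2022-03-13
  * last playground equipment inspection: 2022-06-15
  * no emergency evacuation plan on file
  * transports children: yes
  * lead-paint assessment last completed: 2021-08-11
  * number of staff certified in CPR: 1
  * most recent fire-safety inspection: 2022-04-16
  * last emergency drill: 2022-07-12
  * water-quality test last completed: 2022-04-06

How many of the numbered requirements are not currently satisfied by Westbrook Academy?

8

1. emergency drill 23 days ago vs limit 30 → met
2. water-quality test 120 days ago vs limit 90 → not met
3. staff certified in pediatric first aid 1 < 2 → not met
4. fire-safety inspection 110 days ago vs limit 90 → not met
5. condition 'transports children' holds; lead-paint assessment 358 days ago vs limit 270 → not met
6. staff background re-check 144 days ago vs limit 120 → not met
7. emergency evacuation plan absent → not met
8. playground equipment inspection 50 days ago vs limit 45 → not met
9. staff certified in CPR 1 < 3 → not met
10. abuse-and-molestation coverage $950,000 ≥ $950,000 → met
Not met: 8 of 10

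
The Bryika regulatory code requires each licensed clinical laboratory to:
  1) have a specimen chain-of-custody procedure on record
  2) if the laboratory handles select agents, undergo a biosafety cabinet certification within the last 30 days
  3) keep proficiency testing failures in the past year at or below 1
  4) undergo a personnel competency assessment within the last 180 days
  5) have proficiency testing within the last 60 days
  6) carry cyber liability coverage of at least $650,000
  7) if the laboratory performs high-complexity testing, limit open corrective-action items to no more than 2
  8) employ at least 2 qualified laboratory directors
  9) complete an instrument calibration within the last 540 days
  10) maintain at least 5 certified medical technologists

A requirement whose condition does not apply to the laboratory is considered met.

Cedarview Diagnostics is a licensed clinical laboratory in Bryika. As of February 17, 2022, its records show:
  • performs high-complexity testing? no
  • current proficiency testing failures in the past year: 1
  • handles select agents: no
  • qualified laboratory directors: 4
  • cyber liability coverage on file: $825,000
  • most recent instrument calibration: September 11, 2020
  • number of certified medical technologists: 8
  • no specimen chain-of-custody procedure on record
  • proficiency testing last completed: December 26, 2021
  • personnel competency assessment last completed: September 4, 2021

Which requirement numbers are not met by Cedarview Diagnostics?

1

1. specimen chain-of-custody procedure absent → not met
2. condition 'handles select agents' does not hold → requirement n/a → met
3. proficiency testing failures in the past year 1 ≤ 1 → met
4. personnel competency assessment 166 days ago vs limit 180 → met
5. proficiency testing 53 days ago vs limit 60 → met
6. cyber liability coverage $825,000 ≥ $650,000 → met
7. condition 'performs high-complexity testing' does not hold → requirement n/a → met
8. qualified laboratory directors 4 ≥ 2 → met
9. instrument calibration 524 days ago vs limit 540 → met
10. certified medical technologists 8 ≥ 5 → met
Not met: 1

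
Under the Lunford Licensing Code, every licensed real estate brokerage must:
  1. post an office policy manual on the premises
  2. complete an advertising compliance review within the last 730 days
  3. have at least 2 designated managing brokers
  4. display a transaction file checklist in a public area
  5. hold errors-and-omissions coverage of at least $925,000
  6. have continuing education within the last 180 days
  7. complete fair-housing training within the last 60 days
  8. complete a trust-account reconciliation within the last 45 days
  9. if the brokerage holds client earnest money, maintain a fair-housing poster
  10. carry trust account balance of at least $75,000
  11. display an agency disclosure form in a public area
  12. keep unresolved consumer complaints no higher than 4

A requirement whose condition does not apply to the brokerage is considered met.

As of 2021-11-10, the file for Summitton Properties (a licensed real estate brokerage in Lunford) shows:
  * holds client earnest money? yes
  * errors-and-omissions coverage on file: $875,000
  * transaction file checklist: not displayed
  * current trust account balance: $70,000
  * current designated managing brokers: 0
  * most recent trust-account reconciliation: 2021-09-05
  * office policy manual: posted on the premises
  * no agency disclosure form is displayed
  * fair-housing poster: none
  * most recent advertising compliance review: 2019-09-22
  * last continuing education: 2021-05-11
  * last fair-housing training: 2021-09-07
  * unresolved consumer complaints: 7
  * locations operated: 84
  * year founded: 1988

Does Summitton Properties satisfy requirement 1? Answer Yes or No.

Yes

1. office policy manual present → met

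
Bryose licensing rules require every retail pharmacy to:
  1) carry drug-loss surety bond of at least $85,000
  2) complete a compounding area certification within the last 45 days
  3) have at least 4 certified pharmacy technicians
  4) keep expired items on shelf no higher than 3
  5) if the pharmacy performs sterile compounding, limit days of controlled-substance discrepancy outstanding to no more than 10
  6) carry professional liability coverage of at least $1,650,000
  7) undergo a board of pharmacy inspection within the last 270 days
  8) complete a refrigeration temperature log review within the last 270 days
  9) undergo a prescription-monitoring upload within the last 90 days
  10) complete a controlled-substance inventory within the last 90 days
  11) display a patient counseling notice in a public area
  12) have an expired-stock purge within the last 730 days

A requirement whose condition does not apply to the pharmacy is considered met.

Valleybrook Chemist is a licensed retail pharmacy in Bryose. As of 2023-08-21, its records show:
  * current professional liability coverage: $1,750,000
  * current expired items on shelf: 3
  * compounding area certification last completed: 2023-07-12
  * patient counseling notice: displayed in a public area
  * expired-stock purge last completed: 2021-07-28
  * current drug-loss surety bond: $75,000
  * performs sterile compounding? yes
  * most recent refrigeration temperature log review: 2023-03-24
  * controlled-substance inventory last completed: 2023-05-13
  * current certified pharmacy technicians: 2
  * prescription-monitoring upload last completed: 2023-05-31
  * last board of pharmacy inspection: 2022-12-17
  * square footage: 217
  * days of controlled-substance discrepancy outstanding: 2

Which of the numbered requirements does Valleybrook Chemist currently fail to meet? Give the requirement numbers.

1. drug-loss surety bond $75,000 < $85,000 → not met
2. compounding area certification 40 days ago vs limit 45 → met
3. certified pharmacy technicians 2 < 4 → not met
4. expired items on shelf 3 ≤ 3 → met
5. condition 'performs sterile compounding' holds; days of controlled-substance discrepancy outstanding 2 ≤ 10 → met
6. professional liability coverage $1,750,000 ≥ $1,650,000 → met
7. board of pharmacy inspection 247 days ago vs limit 270 → met
8. refrigeration temperature log review 150 days ago vs limit 270 → met
9. prescription-monitoring upload 82 days ago vs limit 90 → met
10. controlled-substance inventory 100 days ago vs limit 90 → not met
11. patient counseling notice present → met
12. expired-stock purge 754 days ago vs limit 730 → not met
Not met: 1, 3, 10, 12

1, 3, 10, 12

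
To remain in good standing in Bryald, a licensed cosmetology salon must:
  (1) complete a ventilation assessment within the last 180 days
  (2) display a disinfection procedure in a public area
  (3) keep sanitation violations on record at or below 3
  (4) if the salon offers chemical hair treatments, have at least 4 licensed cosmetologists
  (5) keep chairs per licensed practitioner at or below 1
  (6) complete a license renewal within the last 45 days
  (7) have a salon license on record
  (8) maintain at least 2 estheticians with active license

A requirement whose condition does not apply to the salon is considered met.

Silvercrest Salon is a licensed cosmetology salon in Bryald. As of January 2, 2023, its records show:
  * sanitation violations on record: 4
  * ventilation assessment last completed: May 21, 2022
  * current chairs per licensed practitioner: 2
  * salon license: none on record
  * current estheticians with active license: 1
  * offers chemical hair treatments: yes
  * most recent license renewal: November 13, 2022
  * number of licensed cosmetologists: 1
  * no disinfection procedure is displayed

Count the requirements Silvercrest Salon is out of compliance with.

1. ventilation assessment 226 days ago vs limit 180 → not met
2. disinfection procedure absent → not met
3. sanitation violations on record 4 > 3 → not met
4. condition 'offers chemical hair treatments' holds; licensed cosmetologists 1 < 4 → not met
5. chairs per licensed practitioner 2 > 1 → not met
6. license renewal 50 days ago vs limit 45 → not met
7. salon license absent → not met
8. estheticians with active license 1 < 2 → not met
Not met: 8 of 8

8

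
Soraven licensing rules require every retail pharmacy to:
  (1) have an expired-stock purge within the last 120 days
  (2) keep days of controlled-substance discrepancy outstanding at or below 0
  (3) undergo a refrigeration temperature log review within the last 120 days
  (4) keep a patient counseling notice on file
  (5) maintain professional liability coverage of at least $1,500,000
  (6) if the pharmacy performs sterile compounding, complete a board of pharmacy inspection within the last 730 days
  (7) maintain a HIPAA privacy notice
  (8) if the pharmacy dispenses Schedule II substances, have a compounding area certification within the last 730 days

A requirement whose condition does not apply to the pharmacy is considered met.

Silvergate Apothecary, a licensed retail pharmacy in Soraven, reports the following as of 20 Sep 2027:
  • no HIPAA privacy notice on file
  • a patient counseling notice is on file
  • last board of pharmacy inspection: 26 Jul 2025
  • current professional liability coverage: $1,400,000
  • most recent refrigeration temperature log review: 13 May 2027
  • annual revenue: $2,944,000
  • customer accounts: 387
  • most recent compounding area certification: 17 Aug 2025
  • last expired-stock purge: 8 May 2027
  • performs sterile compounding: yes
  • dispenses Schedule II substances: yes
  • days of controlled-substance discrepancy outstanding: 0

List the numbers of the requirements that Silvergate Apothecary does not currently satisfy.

1, 3, 5, 6, 7, 8

1. expired-stock purge 135 days ago vs limit 120 → not met
2. days of controlled-substance discrepancy outstanding 0 ≤ 0 → met
3. refrigeration temperature log review 130 days ago vs limit 120 → not met
4. patient counseling notice present → met
5. professional liability coverage $1,400,000 < $1,500,000 → not met
6. condition 'performs sterile compounding' holds; board of pharmacy inspection 786 days ago vs limit 730 → not met
7. HIPAA privacy notice absent → not met
8. condition 'dispenses Schedule II substances' holds; compounding area certification 764 days ago vs limit 730 → not met
Not met: 1, 3, 5, 6, 7, 8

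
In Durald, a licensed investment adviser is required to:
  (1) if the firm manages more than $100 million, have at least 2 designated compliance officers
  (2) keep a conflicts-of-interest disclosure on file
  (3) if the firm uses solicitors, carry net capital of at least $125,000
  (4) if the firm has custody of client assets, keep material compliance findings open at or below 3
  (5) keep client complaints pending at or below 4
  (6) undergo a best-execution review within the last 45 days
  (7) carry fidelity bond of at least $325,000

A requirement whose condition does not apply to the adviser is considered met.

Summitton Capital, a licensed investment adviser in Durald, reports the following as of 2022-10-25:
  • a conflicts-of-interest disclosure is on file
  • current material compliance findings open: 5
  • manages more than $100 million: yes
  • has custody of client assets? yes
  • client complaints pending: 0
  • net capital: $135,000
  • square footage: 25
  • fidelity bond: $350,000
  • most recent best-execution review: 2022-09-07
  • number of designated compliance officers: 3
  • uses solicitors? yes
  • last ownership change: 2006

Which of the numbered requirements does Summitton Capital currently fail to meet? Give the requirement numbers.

4, 6

1. condition 'manages more than $100 million' holds; designated compliance officers 3 ≥ 2 → met
2. conflicts-of-interest disclosure present → met
3. condition 'uses solicitors' holds; net capital $135,000 ≥ $125,000 → met
4. condition 'has custody of client assets' holds; material compliance findings open 5 > 3 → not met
5. client complaints pending 0 ≤ 4 → met
6. best-execution review 48 days ago vs limit 45 → not met
7. fidelity bond $350,000 ≥ $325,000 → met
Not met: 4, 6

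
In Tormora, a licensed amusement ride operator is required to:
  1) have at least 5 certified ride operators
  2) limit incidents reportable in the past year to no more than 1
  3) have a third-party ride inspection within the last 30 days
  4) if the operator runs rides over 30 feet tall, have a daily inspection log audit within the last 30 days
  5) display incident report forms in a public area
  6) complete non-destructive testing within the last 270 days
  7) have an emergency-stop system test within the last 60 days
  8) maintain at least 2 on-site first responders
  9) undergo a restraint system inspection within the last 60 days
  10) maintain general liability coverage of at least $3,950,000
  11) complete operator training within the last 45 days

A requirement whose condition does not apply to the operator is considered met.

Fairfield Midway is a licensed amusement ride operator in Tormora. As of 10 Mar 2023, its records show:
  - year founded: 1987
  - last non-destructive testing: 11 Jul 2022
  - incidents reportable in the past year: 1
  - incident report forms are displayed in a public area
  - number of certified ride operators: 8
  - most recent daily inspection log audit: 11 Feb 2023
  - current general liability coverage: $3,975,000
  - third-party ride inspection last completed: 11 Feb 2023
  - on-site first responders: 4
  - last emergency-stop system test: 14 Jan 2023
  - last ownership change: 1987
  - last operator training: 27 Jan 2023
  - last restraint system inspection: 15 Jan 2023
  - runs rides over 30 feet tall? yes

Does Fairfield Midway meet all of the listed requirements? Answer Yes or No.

Yes

1. certified ride operators 8 ≥ 5 → met
2. incidents reportable in the past year 1 ≤ 1 → met
3. third-party ride inspection 27 days ago vs limit 30 → met
4. condition 'runs rides over 30 feet tall' holds; daily inspection log audit 27 days ago vs limit 30 → met
5. incident report forms present → met
6. non-destructive testing 242 days ago vs limit 270 → met
7. emergency-stop system test 55 days ago vs limit 60 → met
8. on-site first responders 4 ≥ 2 → met
9. restraint system inspection 54 days ago vs limit 60 → met
10. general liability coverage $3,975,000 ≥ $3,950,000 → met
11. operator training 42 days ago vs limit 45 → met
All met.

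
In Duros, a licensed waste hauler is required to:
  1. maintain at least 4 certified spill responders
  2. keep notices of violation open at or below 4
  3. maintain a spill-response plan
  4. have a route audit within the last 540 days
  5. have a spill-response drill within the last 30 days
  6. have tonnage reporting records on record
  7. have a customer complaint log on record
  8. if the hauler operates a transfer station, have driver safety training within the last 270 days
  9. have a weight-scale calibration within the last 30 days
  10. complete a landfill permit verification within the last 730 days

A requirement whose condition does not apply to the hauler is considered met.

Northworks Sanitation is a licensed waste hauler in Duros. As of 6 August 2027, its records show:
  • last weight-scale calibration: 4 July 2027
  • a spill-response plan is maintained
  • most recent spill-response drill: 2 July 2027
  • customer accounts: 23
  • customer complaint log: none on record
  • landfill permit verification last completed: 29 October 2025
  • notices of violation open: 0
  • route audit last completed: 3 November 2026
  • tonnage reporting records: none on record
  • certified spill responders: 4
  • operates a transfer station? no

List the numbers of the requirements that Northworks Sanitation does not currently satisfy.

5, 6, 7, 9

1. certified spill responders 4 ≥ 4 → met
2. notices of violation open 0 ≤ 4 → met
3. spill-response plan present → met
4. route audit 276 days ago vs limit 540 → met
5. spill-response drill 35 days ago vs limit 30 → not met
6. tonnage reporting records absent → not met
7. customer complaint log absent → not met
8. condition 'operates a transfer station' does not hold → requirement n/a → met
9. weight-scale calibration 33 days ago vs limit 30 → not met
10. landfill permit verification 646 days ago vs limit 730 → met
Not met: 5, 6, 7, 9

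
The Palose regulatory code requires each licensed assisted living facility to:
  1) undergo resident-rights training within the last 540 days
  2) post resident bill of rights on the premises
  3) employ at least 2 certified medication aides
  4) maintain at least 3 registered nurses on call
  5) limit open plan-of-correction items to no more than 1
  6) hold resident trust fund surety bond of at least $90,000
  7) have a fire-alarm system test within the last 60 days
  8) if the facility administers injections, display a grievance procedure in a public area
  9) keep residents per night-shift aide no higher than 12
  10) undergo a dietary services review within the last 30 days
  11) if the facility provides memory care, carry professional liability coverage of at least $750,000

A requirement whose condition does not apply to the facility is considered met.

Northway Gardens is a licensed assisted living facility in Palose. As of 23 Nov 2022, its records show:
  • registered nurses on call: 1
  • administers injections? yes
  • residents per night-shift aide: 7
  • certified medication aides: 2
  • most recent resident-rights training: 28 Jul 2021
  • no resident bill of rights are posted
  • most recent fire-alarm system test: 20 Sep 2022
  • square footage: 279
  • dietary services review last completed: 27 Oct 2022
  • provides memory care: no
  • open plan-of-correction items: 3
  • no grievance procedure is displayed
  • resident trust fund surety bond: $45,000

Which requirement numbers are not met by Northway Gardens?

2, 4, 5, 6, 7, 8

1. resident-rights training 483 days ago vs limit 540 → met
2. resident bill of rights absent → not met
3. certified medication aides 2 ≥ 2 → met
4. registered nurses on call 1 < 3 → not met
5. open plan-of-correction items 3 > 1 → not met
6. resident trust fund surety bond $45,000 < $90,000 → not met
7. fire-alarm system test 64 days ago vs limit 60 → not met
8. condition 'administers injections' holds; grievance procedure absent → not met
9. residents per night-shift aide 7 ≤ 12 → met
10. dietary services review 27 days ago vs limit 30 → met
11. condition 'provides memory care' does not hold → requirement n/a → met
Not met: 2, 4, 5, 6, 7, 8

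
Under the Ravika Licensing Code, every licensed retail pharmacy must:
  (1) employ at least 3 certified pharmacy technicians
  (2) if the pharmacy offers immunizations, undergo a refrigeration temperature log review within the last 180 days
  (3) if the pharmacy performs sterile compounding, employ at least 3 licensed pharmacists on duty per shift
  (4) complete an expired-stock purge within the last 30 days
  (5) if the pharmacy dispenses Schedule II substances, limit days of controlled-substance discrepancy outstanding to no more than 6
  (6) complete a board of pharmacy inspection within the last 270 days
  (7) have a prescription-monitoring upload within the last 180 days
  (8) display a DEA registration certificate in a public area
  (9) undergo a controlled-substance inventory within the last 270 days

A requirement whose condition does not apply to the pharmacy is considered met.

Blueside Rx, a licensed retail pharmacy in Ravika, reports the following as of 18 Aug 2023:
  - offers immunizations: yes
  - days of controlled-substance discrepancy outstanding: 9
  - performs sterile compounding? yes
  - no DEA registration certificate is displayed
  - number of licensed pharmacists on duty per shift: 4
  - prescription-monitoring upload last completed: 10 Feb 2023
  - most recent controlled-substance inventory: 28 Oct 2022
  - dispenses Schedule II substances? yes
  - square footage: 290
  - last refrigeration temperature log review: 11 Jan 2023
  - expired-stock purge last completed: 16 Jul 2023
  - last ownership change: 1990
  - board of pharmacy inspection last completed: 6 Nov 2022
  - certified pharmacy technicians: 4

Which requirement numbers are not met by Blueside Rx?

1. certified pharmacy technicians 4 ≥ 3 → met
2. condition 'offers immunizations' holds; refrigeration temperature log review 219 days ago vs limit 180 → not met
3. condition 'performs sterile compounding' holds; licensed pharmacists on duty per shift 4 ≥ 3 → met
4. expired-stock purge 33 days ago vs limit 30 → not met
5. condition 'dispenses Schedule II substances' holds; days of controlled-substance discrepancy outstanding 9 > 6 → not met
6. board of pharmacy inspection 285 days ago vs limit 270 → not met
7. prescription-monitoring upload 189 days ago vs limit 180 → not met
8. DEA registration certificate absent → not met
9. controlled-substance inventory 294 days ago vs limit 270 → not met
Not met: 2, 4, 5, 6, 7, 8, 9

2, 4, 5, 6, 7, 8, 9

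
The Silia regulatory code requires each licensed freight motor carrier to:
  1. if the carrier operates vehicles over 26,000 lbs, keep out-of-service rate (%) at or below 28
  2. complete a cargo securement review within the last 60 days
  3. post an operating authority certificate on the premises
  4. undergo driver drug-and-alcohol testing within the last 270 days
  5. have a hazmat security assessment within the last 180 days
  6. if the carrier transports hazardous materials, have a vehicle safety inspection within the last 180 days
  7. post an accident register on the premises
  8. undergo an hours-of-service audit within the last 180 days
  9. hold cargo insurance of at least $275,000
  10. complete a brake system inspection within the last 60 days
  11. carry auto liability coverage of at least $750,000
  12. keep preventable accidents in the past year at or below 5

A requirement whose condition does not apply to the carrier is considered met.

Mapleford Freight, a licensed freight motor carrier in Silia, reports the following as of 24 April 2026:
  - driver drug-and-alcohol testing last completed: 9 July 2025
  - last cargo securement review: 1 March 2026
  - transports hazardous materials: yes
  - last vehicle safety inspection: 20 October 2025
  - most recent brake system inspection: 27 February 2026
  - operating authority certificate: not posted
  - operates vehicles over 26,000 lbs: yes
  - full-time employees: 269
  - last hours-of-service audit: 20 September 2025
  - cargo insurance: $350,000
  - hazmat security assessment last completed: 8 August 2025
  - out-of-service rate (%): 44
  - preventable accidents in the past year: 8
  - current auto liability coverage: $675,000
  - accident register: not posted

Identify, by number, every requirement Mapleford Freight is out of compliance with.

1. condition 'operates vehicles over 26,000 lbs' holds; out-of-service rate (%) 44 > 28 → not met
2. cargo securement review 54 days ago vs limit 60 → met
3. operating authority certificate absent → not met
4. driver drug-and-alcohol testing 289 days ago vs limit 270 → not met
5. hazmat security assessment 259 days ago vs limit 180 → not met
6. condition 'transports hazardous materials' holds; vehicle safety inspection 186 days ago vs limit 180 → not met
7. accident register absent → not met
8. hours-of-service audit 216 days ago vs limit 180 → not met
9. cargo insurance $350,000 ≥ $275,000 → met
10. brake system inspection 56 days ago vs limit 60 → met
11. auto liability coverage $675,000 < $750,000 → not met
12. preventable accidents in the past year 8 > 5 → not met
Not met: 1, 3, 4, 5, 6, 7, 8, 11, 12

1, 3, 4, 5, 6, 7, 8, 11, 12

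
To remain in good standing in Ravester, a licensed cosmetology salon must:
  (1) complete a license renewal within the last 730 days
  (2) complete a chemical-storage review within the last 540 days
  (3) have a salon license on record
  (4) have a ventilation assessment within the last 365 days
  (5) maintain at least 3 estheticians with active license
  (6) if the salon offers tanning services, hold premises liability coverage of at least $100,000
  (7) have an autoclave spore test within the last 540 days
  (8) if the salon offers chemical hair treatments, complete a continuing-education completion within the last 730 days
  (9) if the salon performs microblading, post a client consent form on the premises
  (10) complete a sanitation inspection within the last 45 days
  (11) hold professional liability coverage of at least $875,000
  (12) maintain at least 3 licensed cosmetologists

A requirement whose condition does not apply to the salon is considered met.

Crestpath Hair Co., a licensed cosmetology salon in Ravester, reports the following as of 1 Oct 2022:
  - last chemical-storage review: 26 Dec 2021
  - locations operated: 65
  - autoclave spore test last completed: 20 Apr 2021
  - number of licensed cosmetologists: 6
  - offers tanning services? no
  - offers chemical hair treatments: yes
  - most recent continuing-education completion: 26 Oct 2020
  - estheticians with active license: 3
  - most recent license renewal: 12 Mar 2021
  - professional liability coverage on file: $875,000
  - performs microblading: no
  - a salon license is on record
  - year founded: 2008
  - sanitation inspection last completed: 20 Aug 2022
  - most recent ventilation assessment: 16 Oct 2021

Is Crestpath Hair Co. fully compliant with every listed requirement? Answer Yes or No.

Yes

1. license renewal 568 days ago vs limit 730 → met
2. chemical-storage review 279 days ago vs limit 540 → met
3. salon license present → met
4. ventilation assessment 350 days ago vs limit 365 → met
5. estheticians with active license 3 ≥ 3 → met
6. condition 'offers tanning services' does not hold → requirement n/a → met
7. autoclave spore test 529 days ago vs limit 540 → met
8. condition 'offers chemical hair treatments' holds; continuing-education completion 705 days ago vs limit 730 → met
9. condition 'performs microblading' does not hold → requirement n/a → met
10. sanitation inspection 42 days ago vs limit 45 → met
11. professional liability coverage $875,000 ≥ $875,000 → met
12. licensed cosmetologists 6 ≥ 3 → met
All met.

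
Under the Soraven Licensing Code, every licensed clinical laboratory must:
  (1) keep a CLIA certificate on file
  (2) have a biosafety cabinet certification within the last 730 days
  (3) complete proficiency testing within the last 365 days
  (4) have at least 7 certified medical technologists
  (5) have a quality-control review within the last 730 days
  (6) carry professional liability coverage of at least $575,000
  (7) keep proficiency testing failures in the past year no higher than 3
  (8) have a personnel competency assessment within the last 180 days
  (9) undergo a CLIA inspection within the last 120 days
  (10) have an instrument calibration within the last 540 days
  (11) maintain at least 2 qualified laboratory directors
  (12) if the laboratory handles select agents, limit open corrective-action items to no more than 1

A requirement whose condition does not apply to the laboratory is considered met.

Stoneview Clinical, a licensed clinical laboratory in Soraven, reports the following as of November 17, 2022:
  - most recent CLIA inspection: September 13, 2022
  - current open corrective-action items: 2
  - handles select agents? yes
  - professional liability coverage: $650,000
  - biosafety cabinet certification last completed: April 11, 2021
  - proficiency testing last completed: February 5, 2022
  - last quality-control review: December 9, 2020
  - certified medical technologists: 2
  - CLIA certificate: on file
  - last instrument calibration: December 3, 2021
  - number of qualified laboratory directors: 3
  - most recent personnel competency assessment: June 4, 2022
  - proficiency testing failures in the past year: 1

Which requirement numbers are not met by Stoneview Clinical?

1. CLIA certificate present → met
2. biosafety cabinet certification 585 days ago vs limit 730 → met
3. proficiency testing 285 days ago vs limit 365 → met
4. certified medical technologists 2 < 7 → not met
5. quality-control review 708 days ago vs limit 730 → met
6. professional liability coverage $650,000 ≥ $575,000 → met
7. proficiency testing failures in the past year 1 ≤ 3 → met
8. personnel competency assessment 166 days ago vs limit 180 → met
9. CLIA inspection 65 days ago vs limit 120 → met
10. instrument calibration 349 days ago vs limit 540 → met
11. qualified laboratory directors 3 ≥ 2 → met
12. condition 'handles select agents' holds; open corrective-action items 2 > 1 → not met
Not met: 4, 12

4, 12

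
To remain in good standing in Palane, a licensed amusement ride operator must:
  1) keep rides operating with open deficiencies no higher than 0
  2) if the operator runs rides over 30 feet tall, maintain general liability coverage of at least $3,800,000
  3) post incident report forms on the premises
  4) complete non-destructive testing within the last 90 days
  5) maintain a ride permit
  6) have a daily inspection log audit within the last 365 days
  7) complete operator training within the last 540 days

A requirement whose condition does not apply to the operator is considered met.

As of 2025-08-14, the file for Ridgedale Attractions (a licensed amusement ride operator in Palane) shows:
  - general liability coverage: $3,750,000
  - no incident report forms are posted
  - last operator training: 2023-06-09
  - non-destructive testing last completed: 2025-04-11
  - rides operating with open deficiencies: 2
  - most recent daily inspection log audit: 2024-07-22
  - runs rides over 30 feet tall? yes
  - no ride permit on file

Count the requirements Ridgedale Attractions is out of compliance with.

7

1. rides operating with open deficiencies 2 > 0 → not met
2. condition 'runs rides over 30 feet tall' holds; general liability coverage $3,750,000 < $3,800,000 → not met
3. incident report forms absent → not met
4. non-destructive testing 125 days ago vs limit 90 → not met
5. ride permit absent → not met
6. daily inspection log audit 388 days ago vs limit 365 → not met
7. operator training 797 days ago vs limit 540 → not met
Not met: 7 of 7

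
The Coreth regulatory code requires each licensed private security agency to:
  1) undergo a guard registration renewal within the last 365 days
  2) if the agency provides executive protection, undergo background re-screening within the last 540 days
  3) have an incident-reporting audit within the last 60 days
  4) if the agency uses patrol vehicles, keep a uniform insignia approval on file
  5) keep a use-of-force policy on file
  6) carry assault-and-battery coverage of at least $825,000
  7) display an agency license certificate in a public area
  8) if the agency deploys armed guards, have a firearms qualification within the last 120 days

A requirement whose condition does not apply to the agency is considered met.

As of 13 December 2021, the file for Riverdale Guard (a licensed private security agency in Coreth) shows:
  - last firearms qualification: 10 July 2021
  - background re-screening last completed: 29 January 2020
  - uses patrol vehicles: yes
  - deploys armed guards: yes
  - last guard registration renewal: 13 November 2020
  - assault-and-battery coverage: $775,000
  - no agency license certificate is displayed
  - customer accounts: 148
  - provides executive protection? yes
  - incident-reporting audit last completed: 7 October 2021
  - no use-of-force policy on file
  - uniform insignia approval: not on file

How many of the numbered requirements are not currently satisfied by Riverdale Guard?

8

1. guard registration renewal 395 days ago vs limit 365 → not met
2. condition 'provides executive protection' holds; background re-screening 684 days ago vs limit 540 → not met
3. incident-reporting audit 67 days ago vs limit 60 → not met
4. condition 'uses patrol vehicles' holds; uniform insignia approval absent → not met
5. use-of-force policy absent → not met
6. assault-and-battery coverage $775,000 < $825,000 → not met
7. agency license certificate absent → not met
8. condition 'deploys armed guards' holds; firearms qualification 156 days ago vs limit 120 → not met
Not met: 8 of 8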